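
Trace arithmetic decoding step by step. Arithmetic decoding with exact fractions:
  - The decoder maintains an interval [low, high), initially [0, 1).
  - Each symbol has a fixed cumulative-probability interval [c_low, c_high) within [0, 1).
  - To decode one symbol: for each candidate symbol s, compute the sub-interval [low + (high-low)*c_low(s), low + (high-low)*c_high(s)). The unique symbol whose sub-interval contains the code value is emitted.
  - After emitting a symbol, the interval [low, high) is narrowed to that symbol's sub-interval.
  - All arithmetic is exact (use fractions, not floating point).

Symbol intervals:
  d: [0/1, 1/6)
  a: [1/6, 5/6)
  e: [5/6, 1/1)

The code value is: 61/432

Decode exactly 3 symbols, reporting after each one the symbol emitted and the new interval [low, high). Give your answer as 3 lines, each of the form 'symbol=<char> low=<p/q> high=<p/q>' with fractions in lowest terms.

Answer: symbol=d low=0/1 high=1/6
symbol=e low=5/36 high=1/6
symbol=d low=5/36 high=31/216

Derivation:
Step 1: interval [0/1, 1/1), width = 1/1 - 0/1 = 1/1
  'd': [0/1 + 1/1*0/1, 0/1 + 1/1*1/6) = [0/1, 1/6) <- contains code 61/432
  'a': [0/1 + 1/1*1/6, 0/1 + 1/1*5/6) = [1/6, 5/6)
  'e': [0/1 + 1/1*5/6, 0/1 + 1/1*1/1) = [5/6, 1/1)
  emit 'd', narrow to [0/1, 1/6)
Step 2: interval [0/1, 1/6), width = 1/6 - 0/1 = 1/6
  'd': [0/1 + 1/6*0/1, 0/1 + 1/6*1/6) = [0/1, 1/36)
  'a': [0/1 + 1/6*1/6, 0/1 + 1/6*5/6) = [1/36, 5/36)
  'e': [0/1 + 1/6*5/6, 0/1 + 1/6*1/1) = [5/36, 1/6) <- contains code 61/432
  emit 'e', narrow to [5/36, 1/6)
Step 3: interval [5/36, 1/6), width = 1/6 - 5/36 = 1/36
  'd': [5/36 + 1/36*0/1, 5/36 + 1/36*1/6) = [5/36, 31/216) <- contains code 61/432
  'a': [5/36 + 1/36*1/6, 5/36 + 1/36*5/6) = [31/216, 35/216)
  'e': [5/36 + 1/36*5/6, 5/36 + 1/36*1/1) = [35/216, 1/6)
  emit 'd', narrow to [5/36, 31/216)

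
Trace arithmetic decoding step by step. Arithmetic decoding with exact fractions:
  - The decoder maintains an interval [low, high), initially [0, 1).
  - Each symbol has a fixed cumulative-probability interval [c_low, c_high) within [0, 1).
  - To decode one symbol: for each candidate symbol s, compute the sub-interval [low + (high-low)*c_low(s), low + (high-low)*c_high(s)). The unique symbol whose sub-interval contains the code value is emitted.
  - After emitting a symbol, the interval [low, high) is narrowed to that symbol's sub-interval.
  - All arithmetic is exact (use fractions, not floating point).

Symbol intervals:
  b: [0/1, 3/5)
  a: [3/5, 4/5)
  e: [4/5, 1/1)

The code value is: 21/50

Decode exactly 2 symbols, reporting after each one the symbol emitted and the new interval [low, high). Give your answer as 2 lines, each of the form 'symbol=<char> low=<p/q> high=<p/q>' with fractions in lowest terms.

Answer: symbol=b low=0/1 high=3/5
symbol=a low=9/25 high=12/25

Derivation:
Step 1: interval [0/1, 1/1), width = 1/1 - 0/1 = 1/1
  'b': [0/1 + 1/1*0/1, 0/1 + 1/1*3/5) = [0/1, 3/5) <- contains code 21/50
  'a': [0/1 + 1/1*3/5, 0/1 + 1/1*4/5) = [3/5, 4/5)
  'e': [0/1 + 1/1*4/5, 0/1 + 1/1*1/1) = [4/5, 1/1)
  emit 'b', narrow to [0/1, 3/5)
Step 2: interval [0/1, 3/5), width = 3/5 - 0/1 = 3/5
  'b': [0/1 + 3/5*0/1, 0/1 + 3/5*3/5) = [0/1, 9/25)
  'a': [0/1 + 3/5*3/5, 0/1 + 3/5*4/5) = [9/25, 12/25) <- contains code 21/50
  'e': [0/1 + 3/5*4/5, 0/1 + 3/5*1/1) = [12/25, 3/5)
  emit 'a', narrow to [9/25, 12/25)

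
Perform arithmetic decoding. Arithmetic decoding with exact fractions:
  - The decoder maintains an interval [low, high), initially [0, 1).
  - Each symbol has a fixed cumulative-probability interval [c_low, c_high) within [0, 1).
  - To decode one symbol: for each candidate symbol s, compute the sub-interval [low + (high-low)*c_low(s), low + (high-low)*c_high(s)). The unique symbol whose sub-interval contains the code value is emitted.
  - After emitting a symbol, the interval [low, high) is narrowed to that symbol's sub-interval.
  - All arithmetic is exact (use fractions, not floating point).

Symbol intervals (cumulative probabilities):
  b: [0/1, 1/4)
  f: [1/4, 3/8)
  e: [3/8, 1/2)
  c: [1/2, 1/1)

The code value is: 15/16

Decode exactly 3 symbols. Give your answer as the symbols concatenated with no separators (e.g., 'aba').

Answer: ccc

Derivation:
Step 1: interval [0/1, 1/1), width = 1/1 - 0/1 = 1/1
  'b': [0/1 + 1/1*0/1, 0/1 + 1/1*1/4) = [0/1, 1/4)
  'f': [0/1 + 1/1*1/4, 0/1 + 1/1*3/8) = [1/4, 3/8)
  'e': [0/1 + 1/1*3/8, 0/1 + 1/1*1/2) = [3/8, 1/2)
  'c': [0/1 + 1/1*1/2, 0/1 + 1/1*1/1) = [1/2, 1/1) <- contains code 15/16
  emit 'c', narrow to [1/2, 1/1)
Step 2: interval [1/2, 1/1), width = 1/1 - 1/2 = 1/2
  'b': [1/2 + 1/2*0/1, 1/2 + 1/2*1/4) = [1/2, 5/8)
  'f': [1/2 + 1/2*1/4, 1/2 + 1/2*3/8) = [5/8, 11/16)
  'e': [1/2 + 1/2*3/8, 1/2 + 1/2*1/2) = [11/16, 3/4)
  'c': [1/2 + 1/2*1/2, 1/2 + 1/2*1/1) = [3/4, 1/1) <- contains code 15/16
  emit 'c', narrow to [3/4, 1/1)
Step 3: interval [3/4, 1/1), width = 1/1 - 3/4 = 1/4
  'b': [3/4 + 1/4*0/1, 3/4 + 1/4*1/4) = [3/4, 13/16)
  'f': [3/4 + 1/4*1/4, 3/4 + 1/4*3/8) = [13/16, 27/32)
  'e': [3/4 + 1/4*3/8, 3/4 + 1/4*1/2) = [27/32, 7/8)
  'c': [3/4 + 1/4*1/2, 3/4 + 1/4*1/1) = [7/8, 1/1) <- contains code 15/16
  emit 'c', narrow to [7/8, 1/1)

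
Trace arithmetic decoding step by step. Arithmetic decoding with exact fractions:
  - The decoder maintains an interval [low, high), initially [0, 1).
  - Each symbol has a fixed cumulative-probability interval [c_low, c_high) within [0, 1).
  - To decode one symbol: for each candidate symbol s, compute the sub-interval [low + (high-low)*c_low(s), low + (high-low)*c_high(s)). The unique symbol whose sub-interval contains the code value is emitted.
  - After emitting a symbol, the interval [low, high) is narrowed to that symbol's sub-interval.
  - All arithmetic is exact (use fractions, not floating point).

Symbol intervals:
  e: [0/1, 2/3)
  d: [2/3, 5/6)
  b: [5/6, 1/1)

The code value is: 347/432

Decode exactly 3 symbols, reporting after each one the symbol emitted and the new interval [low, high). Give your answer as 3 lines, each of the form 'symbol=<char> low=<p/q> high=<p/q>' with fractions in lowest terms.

Step 1: interval [0/1, 1/1), width = 1/1 - 0/1 = 1/1
  'e': [0/1 + 1/1*0/1, 0/1 + 1/1*2/3) = [0/1, 2/3)
  'd': [0/1 + 1/1*2/3, 0/1 + 1/1*5/6) = [2/3, 5/6) <- contains code 347/432
  'b': [0/1 + 1/1*5/6, 0/1 + 1/1*1/1) = [5/6, 1/1)
  emit 'd', narrow to [2/3, 5/6)
Step 2: interval [2/3, 5/6), width = 5/6 - 2/3 = 1/6
  'e': [2/3 + 1/6*0/1, 2/3 + 1/6*2/3) = [2/3, 7/9)
  'd': [2/3 + 1/6*2/3, 2/3 + 1/6*5/6) = [7/9, 29/36) <- contains code 347/432
  'b': [2/3 + 1/6*5/6, 2/3 + 1/6*1/1) = [29/36, 5/6)
  emit 'd', narrow to [7/9, 29/36)
Step 3: interval [7/9, 29/36), width = 29/36 - 7/9 = 1/36
  'e': [7/9 + 1/36*0/1, 7/9 + 1/36*2/3) = [7/9, 43/54)
  'd': [7/9 + 1/36*2/3, 7/9 + 1/36*5/6) = [43/54, 173/216)
  'b': [7/9 + 1/36*5/6, 7/9 + 1/36*1/1) = [173/216, 29/36) <- contains code 347/432
  emit 'b', narrow to [173/216, 29/36)

Answer: symbol=d low=2/3 high=5/6
symbol=d low=7/9 high=29/36
symbol=b low=173/216 high=29/36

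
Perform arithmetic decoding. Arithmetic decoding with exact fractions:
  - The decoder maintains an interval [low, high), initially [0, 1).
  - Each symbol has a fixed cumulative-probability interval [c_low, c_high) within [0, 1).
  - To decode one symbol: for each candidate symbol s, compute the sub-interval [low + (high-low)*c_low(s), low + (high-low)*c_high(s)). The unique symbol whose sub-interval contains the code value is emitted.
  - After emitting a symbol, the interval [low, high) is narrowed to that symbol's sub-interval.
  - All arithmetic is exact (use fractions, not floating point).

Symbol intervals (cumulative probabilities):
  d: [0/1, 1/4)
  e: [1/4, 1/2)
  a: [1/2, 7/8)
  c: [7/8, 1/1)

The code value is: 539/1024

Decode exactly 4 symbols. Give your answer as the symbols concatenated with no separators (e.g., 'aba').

Step 1: interval [0/1, 1/1), width = 1/1 - 0/1 = 1/1
  'd': [0/1 + 1/1*0/1, 0/1 + 1/1*1/4) = [0/1, 1/4)
  'e': [0/1 + 1/1*1/4, 0/1 + 1/1*1/2) = [1/4, 1/2)
  'a': [0/1 + 1/1*1/2, 0/1 + 1/1*7/8) = [1/2, 7/8) <- contains code 539/1024
  'c': [0/1 + 1/1*7/8, 0/1 + 1/1*1/1) = [7/8, 1/1)
  emit 'a', narrow to [1/2, 7/8)
Step 2: interval [1/2, 7/8), width = 7/8 - 1/2 = 3/8
  'd': [1/2 + 3/8*0/1, 1/2 + 3/8*1/4) = [1/2, 19/32) <- contains code 539/1024
  'e': [1/2 + 3/8*1/4, 1/2 + 3/8*1/2) = [19/32, 11/16)
  'a': [1/2 + 3/8*1/2, 1/2 + 3/8*7/8) = [11/16, 53/64)
  'c': [1/2 + 3/8*7/8, 1/2 + 3/8*1/1) = [53/64, 7/8)
  emit 'd', narrow to [1/2, 19/32)
Step 3: interval [1/2, 19/32), width = 19/32 - 1/2 = 3/32
  'd': [1/2 + 3/32*0/1, 1/2 + 3/32*1/4) = [1/2, 67/128)
  'e': [1/2 + 3/32*1/4, 1/2 + 3/32*1/2) = [67/128, 35/64) <- contains code 539/1024
  'a': [1/2 + 3/32*1/2, 1/2 + 3/32*7/8) = [35/64, 149/256)
  'c': [1/2 + 3/32*7/8, 1/2 + 3/32*1/1) = [149/256, 19/32)
  emit 'e', narrow to [67/128, 35/64)
Step 4: interval [67/128, 35/64), width = 35/64 - 67/128 = 3/128
  'd': [67/128 + 3/128*0/1, 67/128 + 3/128*1/4) = [67/128, 271/512) <- contains code 539/1024
  'e': [67/128 + 3/128*1/4, 67/128 + 3/128*1/2) = [271/512, 137/256)
  'a': [67/128 + 3/128*1/2, 67/128 + 3/128*7/8) = [137/256, 557/1024)
  'c': [67/128 + 3/128*7/8, 67/128 + 3/128*1/1) = [557/1024, 35/64)
  emit 'd', narrow to [67/128, 271/512)

Answer: aded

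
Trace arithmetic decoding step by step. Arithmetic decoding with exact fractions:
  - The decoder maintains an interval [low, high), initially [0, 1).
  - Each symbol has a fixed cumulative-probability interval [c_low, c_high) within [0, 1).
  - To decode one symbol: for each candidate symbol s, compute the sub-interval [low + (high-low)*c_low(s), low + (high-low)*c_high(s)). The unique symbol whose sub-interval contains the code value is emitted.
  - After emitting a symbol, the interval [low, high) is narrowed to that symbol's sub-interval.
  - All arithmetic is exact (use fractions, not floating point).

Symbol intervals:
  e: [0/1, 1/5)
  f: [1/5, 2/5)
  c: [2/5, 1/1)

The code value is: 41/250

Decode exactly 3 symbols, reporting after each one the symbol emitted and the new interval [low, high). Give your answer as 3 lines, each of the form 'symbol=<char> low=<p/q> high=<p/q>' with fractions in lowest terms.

Step 1: interval [0/1, 1/1), width = 1/1 - 0/1 = 1/1
  'e': [0/1 + 1/1*0/1, 0/1 + 1/1*1/5) = [0/1, 1/5) <- contains code 41/250
  'f': [0/1 + 1/1*1/5, 0/1 + 1/1*2/5) = [1/5, 2/5)
  'c': [0/1 + 1/1*2/5, 0/1 + 1/1*1/1) = [2/5, 1/1)
  emit 'e', narrow to [0/1, 1/5)
Step 2: interval [0/1, 1/5), width = 1/5 - 0/1 = 1/5
  'e': [0/1 + 1/5*0/1, 0/1 + 1/5*1/5) = [0/1, 1/25)
  'f': [0/1 + 1/5*1/5, 0/1 + 1/5*2/5) = [1/25, 2/25)
  'c': [0/1 + 1/5*2/5, 0/1 + 1/5*1/1) = [2/25, 1/5) <- contains code 41/250
  emit 'c', narrow to [2/25, 1/5)
Step 3: interval [2/25, 1/5), width = 1/5 - 2/25 = 3/25
  'e': [2/25 + 3/25*0/1, 2/25 + 3/25*1/5) = [2/25, 13/125)
  'f': [2/25 + 3/25*1/5, 2/25 + 3/25*2/5) = [13/125, 16/125)
  'c': [2/25 + 3/25*2/5, 2/25 + 3/25*1/1) = [16/125, 1/5) <- contains code 41/250
  emit 'c', narrow to [16/125, 1/5)

Answer: symbol=e low=0/1 high=1/5
symbol=c low=2/25 high=1/5
symbol=c low=16/125 high=1/5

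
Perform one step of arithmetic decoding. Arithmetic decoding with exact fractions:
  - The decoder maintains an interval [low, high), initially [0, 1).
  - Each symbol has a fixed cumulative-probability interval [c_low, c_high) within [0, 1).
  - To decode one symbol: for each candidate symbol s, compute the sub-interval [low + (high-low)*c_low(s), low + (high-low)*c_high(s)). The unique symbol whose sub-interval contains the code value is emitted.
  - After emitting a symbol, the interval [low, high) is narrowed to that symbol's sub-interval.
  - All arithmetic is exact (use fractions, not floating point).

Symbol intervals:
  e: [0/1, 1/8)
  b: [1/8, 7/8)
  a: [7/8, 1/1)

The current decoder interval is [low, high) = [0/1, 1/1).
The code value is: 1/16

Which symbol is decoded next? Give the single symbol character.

Interval width = high − low = 1/1 − 0/1 = 1/1
Scaled code = (code − low) / width = (1/16 − 0/1) / 1/1 = 1/16
  e: [0/1, 1/8) ← scaled code falls here ✓
  b: [1/8, 7/8) 
  a: [7/8, 1/1) 

Answer: e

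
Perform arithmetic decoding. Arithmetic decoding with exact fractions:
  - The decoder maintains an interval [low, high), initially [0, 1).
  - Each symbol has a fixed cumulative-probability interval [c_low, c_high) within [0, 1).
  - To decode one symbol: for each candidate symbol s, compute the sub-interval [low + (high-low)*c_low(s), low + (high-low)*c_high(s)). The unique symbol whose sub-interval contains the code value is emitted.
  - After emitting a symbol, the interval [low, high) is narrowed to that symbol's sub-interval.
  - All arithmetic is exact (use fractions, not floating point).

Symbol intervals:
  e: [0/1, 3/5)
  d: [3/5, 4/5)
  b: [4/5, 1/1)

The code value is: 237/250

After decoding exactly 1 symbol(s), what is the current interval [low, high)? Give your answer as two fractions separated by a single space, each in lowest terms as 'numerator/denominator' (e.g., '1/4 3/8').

Step 1: interval [0/1, 1/1), width = 1/1 - 0/1 = 1/1
  'e': [0/1 + 1/1*0/1, 0/1 + 1/1*3/5) = [0/1, 3/5)
  'd': [0/1 + 1/1*3/5, 0/1 + 1/1*4/5) = [3/5, 4/5)
  'b': [0/1 + 1/1*4/5, 0/1 + 1/1*1/1) = [4/5, 1/1) <- contains code 237/250
  emit 'b', narrow to [4/5, 1/1)

Answer: 4/5 1/1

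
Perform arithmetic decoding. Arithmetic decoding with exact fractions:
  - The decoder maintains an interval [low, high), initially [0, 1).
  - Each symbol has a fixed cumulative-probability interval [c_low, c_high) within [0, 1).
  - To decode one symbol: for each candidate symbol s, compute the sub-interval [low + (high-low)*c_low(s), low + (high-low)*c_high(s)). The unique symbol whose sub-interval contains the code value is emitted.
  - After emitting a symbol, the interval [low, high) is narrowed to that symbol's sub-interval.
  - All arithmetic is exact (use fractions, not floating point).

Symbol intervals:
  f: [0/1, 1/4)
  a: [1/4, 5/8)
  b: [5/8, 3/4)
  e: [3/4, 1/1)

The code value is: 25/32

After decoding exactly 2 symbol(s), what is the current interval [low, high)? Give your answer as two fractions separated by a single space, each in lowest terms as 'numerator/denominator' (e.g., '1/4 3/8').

Step 1: interval [0/1, 1/1), width = 1/1 - 0/1 = 1/1
  'f': [0/1 + 1/1*0/1, 0/1 + 1/1*1/4) = [0/1, 1/4)
  'a': [0/1 + 1/1*1/4, 0/1 + 1/1*5/8) = [1/4, 5/8)
  'b': [0/1 + 1/1*5/8, 0/1 + 1/1*3/4) = [5/8, 3/4)
  'e': [0/1 + 1/1*3/4, 0/1 + 1/1*1/1) = [3/4, 1/1) <- contains code 25/32
  emit 'e', narrow to [3/4, 1/1)
Step 2: interval [3/4, 1/1), width = 1/1 - 3/4 = 1/4
  'f': [3/4 + 1/4*0/1, 3/4 + 1/4*1/4) = [3/4, 13/16) <- contains code 25/32
  'a': [3/4 + 1/4*1/4, 3/4 + 1/4*5/8) = [13/16, 29/32)
  'b': [3/4 + 1/4*5/8, 3/4 + 1/4*3/4) = [29/32, 15/16)
  'e': [3/4 + 1/4*3/4, 3/4 + 1/4*1/1) = [15/16, 1/1)
  emit 'f', narrow to [3/4, 13/16)

Answer: 3/4 13/16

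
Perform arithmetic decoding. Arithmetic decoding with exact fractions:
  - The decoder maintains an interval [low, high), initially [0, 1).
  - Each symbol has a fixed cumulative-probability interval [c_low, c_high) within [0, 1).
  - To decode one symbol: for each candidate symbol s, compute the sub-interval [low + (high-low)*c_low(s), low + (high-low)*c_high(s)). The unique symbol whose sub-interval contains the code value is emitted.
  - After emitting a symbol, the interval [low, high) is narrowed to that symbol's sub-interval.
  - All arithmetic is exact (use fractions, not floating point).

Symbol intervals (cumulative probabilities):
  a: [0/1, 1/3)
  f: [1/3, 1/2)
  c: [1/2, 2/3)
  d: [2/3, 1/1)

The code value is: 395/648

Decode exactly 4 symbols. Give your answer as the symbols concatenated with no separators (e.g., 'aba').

Step 1: interval [0/1, 1/1), width = 1/1 - 0/1 = 1/1
  'a': [0/1 + 1/1*0/1, 0/1 + 1/1*1/3) = [0/1, 1/3)
  'f': [0/1 + 1/1*1/3, 0/1 + 1/1*1/2) = [1/3, 1/2)
  'c': [0/1 + 1/1*1/2, 0/1 + 1/1*2/3) = [1/2, 2/3) <- contains code 395/648
  'd': [0/1 + 1/1*2/3, 0/1 + 1/1*1/1) = [2/3, 1/1)
  emit 'c', narrow to [1/2, 2/3)
Step 2: interval [1/2, 2/3), width = 2/3 - 1/2 = 1/6
  'a': [1/2 + 1/6*0/1, 1/2 + 1/6*1/3) = [1/2, 5/9)
  'f': [1/2 + 1/6*1/3, 1/2 + 1/6*1/2) = [5/9, 7/12)
  'c': [1/2 + 1/6*1/2, 1/2 + 1/6*2/3) = [7/12, 11/18) <- contains code 395/648
  'd': [1/2 + 1/6*2/3, 1/2 + 1/6*1/1) = [11/18, 2/3)
  emit 'c', narrow to [7/12, 11/18)
Step 3: interval [7/12, 11/18), width = 11/18 - 7/12 = 1/36
  'a': [7/12 + 1/36*0/1, 7/12 + 1/36*1/3) = [7/12, 16/27)
  'f': [7/12 + 1/36*1/3, 7/12 + 1/36*1/2) = [16/27, 43/72)
  'c': [7/12 + 1/36*1/2, 7/12 + 1/36*2/3) = [43/72, 65/108)
  'd': [7/12 + 1/36*2/3, 7/12 + 1/36*1/1) = [65/108, 11/18) <- contains code 395/648
  emit 'd', narrow to [65/108, 11/18)
Step 4: interval [65/108, 11/18), width = 11/18 - 65/108 = 1/108
  'a': [65/108 + 1/108*0/1, 65/108 + 1/108*1/3) = [65/108, 49/81)
  'f': [65/108 + 1/108*1/3, 65/108 + 1/108*1/2) = [49/81, 131/216)
  'c': [65/108 + 1/108*1/2, 65/108 + 1/108*2/3) = [131/216, 197/324)
  'd': [65/108 + 1/108*2/3, 65/108 + 1/108*1/1) = [197/324, 11/18) <- contains code 395/648
  emit 'd', narrow to [197/324, 11/18)

Answer: ccdd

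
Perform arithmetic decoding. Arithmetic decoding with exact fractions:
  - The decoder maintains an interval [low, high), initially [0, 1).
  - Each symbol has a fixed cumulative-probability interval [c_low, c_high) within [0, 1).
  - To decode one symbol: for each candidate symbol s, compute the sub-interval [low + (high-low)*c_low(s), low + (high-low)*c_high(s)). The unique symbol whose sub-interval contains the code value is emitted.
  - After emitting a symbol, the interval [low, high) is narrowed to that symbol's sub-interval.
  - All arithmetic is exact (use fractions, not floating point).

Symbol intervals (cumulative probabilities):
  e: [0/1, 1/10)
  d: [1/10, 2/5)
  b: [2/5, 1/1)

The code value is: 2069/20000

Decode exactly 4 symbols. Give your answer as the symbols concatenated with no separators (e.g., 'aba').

Answer: dede

Derivation:
Step 1: interval [0/1, 1/1), width = 1/1 - 0/1 = 1/1
  'e': [0/1 + 1/1*0/1, 0/1 + 1/1*1/10) = [0/1, 1/10)
  'd': [0/1 + 1/1*1/10, 0/1 + 1/1*2/5) = [1/10, 2/5) <- contains code 2069/20000
  'b': [0/1 + 1/1*2/5, 0/1 + 1/1*1/1) = [2/5, 1/1)
  emit 'd', narrow to [1/10, 2/5)
Step 2: interval [1/10, 2/5), width = 2/5 - 1/10 = 3/10
  'e': [1/10 + 3/10*0/1, 1/10 + 3/10*1/10) = [1/10, 13/100) <- contains code 2069/20000
  'd': [1/10 + 3/10*1/10, 1/10 + 3/10*2/5) = [13/100, 11/50)
  'b': [1/10 + 3/10*2/5, 1/10 + 3/10*1/1) = [11/50, 2/5)
  emit 'e', narrow to [1/10, 13/100)
Step 3: interval [1/10, 13/100), width = 13/100 - 1/10 = 3/100
  'e': [1/10 + 3/100*0/1, 1/10 + 3/100*1/10) = [1/10, 103/1000)
  'd': [1/10 + 3/100*1/10, 1/10 + 3/100*2/5) = [103/1000, 14/125) <- contains code 2069/20000
  'b': [1/10 + 3/100*2/5, 1/10 + 3/100*1/1) = [14/125, 13/100)
  emit 'd', narrow to [103/1000, 14/125)
Step 4: interval [103/1000, 14/125), width = 14/125 - 103/1000 = 9/1000
  'e': [103/1000 + 9/1000*0/1, 103/1000 + 9/1000*1/10) = [103/1000, 1039/10000) <- contains code 2069/20000
  'd': [103/1000 + 9/1000*1/10, 103/1000 + 9/1000*2/5) = [1039/10000, 533/5000)
  'b': [103/1000 + 9/1000*2/5, 103/1000 + 9/1000*1/1) = [533/5000, 14/125)
  emit 'e', narrow to [103/1000, 1039/10000)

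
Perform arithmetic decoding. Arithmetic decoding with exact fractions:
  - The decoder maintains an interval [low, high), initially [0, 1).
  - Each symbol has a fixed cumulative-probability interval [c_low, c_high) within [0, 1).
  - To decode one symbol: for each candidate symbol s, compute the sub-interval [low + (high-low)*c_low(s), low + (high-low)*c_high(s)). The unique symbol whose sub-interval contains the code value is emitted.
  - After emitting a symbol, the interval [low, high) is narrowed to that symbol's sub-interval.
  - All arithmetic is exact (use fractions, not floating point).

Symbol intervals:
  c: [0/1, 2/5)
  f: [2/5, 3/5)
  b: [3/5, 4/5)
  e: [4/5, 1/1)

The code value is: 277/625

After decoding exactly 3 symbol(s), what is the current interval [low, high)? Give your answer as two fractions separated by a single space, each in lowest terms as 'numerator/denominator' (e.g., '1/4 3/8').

Step 1: interval [0/1, 1/1), width = 1/1 - 0/1 = 1/1
  'c': [0/1 + 1/1*0/1, 0/1 + 1/1*2/5) = [0/1, 2/5)
  'f': [0/1 + 1/1*2/5, 0/1 + 1/1*3/5) = [2/5, 3/5) <- contains code 277/625
  'b': [0/1 + 1/1*3/5, 0/1 + 1/1*4/5) = [3/5, 4/5)
  'e': [0/1 + 1/1*4/5, 0/1 + 1/1*1/1) = [4/5, 1/1)
  emit 'f', narrow to [2/5, 3/5)
Step 2: interval [2/5, 3/5), width = 3/5 - 2/5 = 1/5
  'c': [2/5 + 1/5*0/1, 2/5 + 1/5*2/5) = [2/5, 12/25) <- contains code 277/625
  'f': [2/5 + 1/5*2/5, 2/5 + 1/5*3/5) = [12/25, 13/25)
  'b': [2/5 + 1/5*3/5, 2/5 + 1/5*4/5) = [13/25, 14/25)
  'e': [2/5 + 1/5*4/5, 2/5 + 1/5*1/1) = [14/25, 3/5)
  emit 'c', narrow to [2/5, 12/25)
Step 3: interval [2/5, 12/25), width = 12/25 - 2/5 = 2/25
  'c': [2/5 + 2/25*0/1, 2/5 + 2/25*2/5) = [2/5, 54/125)
  'f': [2/5 + 2/25*2/5, 2/5 + 2/25*3/5) = [54/125, 56/125) <- contains code 277/625
  'b': [2/5 + 2/25*3/5, 2/5 + 2/25*4/5) = [56/125, 58/125)
  'e': [2/5 + 2/25*4/5, 2/5 + 2/25*1/1) = [58/125, 12/25)
  emit 'f', narrow to [54/125, 56/125)

Answer: 54/125 56/125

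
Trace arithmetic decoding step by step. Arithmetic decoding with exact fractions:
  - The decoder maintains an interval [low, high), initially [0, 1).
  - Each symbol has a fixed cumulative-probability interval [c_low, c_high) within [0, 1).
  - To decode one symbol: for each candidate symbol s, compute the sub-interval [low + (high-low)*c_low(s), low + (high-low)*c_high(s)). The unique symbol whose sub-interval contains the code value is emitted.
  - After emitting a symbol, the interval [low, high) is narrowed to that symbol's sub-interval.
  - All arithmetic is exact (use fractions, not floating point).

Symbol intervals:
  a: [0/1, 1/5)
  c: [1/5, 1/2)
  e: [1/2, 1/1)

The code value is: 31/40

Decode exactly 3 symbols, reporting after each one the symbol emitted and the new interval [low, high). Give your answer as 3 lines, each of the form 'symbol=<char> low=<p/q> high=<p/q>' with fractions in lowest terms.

Answer: symbol=e low=1/2 high=1/1
symbol=e low=3/4 high=1/1
symbol=a low=3/4 high=4/5

Derivation:
Step 1: interval [0/1, 1/1), width = 1/1 - 0/1 = 1/1
  'a': [0/1 + 1/1*0/1, 0/1 + 1/1*1/5) = [0/1, 1/5)
  'c': [0/1 + 1/1*1/5, 0/1 + 1/1*1/2) = [1/5, 1/2)
  'e': [0/1 + 1/1*1/2, 0/1 + 1/1*1/1) = [1/2, 1/1) <- contains code 31/40
  emit 'e', narrow to [1/2, 1/1)
Step 2: interval [1/2, 1/1), width = 1/1 - 1/2 = 1/2
  'a': [1/2 + 1/2*0/1, 1/2 + 1/2*1/5) = [1/2, 3/5)
  'c': [1/2 + 1/2*1/5, 1/2 + 1/2*1/2) = [3/5, 3/4)
  'e': [1/2 + 1/2*1/2, 1/2 + 1/2*1/1) = [3/4, 1/1) <- contains code 31/40
  emit 'e', narrow to [3/4, 1/1)
Step 3: interval [3/4, 1/1), width = 1/1 - 3/4 = 1/4
  'a': [3/4 + 1/4*0/1, 3/4 + 1/4*1/5) = [3/4, 4/5) <- contains code 31/40
  'c': [3/4 + 1/4*1/5, 3/4 + 1/4*1/2) = [4/5, 7/8)
  'e': [3/4 + 1/4*1/2, 3/4 + 1/4*1/1) = [7/8, 1/1)
  emit 'a', narrow to [3/4, 4/5)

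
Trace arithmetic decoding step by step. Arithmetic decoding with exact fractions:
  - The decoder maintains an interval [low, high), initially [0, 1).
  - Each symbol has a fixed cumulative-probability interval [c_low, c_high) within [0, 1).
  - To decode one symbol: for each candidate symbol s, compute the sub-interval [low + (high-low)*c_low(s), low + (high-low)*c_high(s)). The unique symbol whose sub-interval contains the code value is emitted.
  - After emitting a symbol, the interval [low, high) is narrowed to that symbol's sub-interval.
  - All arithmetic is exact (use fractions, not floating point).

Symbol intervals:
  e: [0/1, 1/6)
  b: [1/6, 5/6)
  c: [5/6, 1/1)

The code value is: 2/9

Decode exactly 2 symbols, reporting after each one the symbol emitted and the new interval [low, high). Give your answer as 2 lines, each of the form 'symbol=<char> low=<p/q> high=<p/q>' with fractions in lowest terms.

Step 1: interval [0/1, 1/1), width = 1/1 - 0/1 = 1/1
  'e': [0/1 + 1/1*0/1, 0/1 + 1/1*1/6) = [0/1, 1/6)
  'b': [0/1 + 1/1*1/6, 0/1 + 1/1*5/6) = [1/6, 5/6) <- contains code 2/9
  'c': [0/1 + 1/1*5/6, 0/1 + 1/1*1/1) = [5/6, 1/1)
  emit 'b', narrow to [1/6, 5/6)
Step 2: interval [1/6, 5/6), width = 5/6 - 1/6 = 2/3
  'e': [1/6 + 2/3*0/1, 1/6 + 2/3*1/6) = [1/6, 5/18) <- contains code 2/9
  'b': [1/6 + 2/3*1/6, 1/6 + 2/3*5/6) = [5/18, 13/18)
  'c': [1/6 + 2/3*5/6, 1/6 + 2/3*1/1) = [13/18, 5/6)
  emit 'e', narrow to [1/6, 5/18)

Answer: symbol=b low=1/6 high=5/6
symbol=e low=1/6 high=5/18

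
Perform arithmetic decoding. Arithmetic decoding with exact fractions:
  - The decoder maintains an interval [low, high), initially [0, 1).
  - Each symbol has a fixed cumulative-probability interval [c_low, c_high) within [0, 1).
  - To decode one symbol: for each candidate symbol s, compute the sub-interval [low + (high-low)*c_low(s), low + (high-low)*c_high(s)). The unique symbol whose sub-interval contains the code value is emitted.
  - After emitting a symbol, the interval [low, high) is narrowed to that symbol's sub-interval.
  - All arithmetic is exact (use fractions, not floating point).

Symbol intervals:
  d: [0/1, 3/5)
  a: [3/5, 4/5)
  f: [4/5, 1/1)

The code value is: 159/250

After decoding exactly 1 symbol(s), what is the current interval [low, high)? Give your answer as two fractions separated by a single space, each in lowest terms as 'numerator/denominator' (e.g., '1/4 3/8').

Step 1: interval [0/1, 1/1), width = 1/1 - 0/1 = 1/1
  'd': [0/1 + 1/1*0/1, 0/1 + 1/1*3/5) = [0/1, 3/5)
  'a': [0/1 + 1/1*3/5, 0/1 + 1/1*4/5) = [3/5, 4/5) <- contains code 159/250
  'f': [0/1 + 1/1*4/5, 0/1 + 1/1*1/1) = [4/5, 1/1)
  emit 'a', narrow to [3/5, 4/5)

Answer: 3/5 4/5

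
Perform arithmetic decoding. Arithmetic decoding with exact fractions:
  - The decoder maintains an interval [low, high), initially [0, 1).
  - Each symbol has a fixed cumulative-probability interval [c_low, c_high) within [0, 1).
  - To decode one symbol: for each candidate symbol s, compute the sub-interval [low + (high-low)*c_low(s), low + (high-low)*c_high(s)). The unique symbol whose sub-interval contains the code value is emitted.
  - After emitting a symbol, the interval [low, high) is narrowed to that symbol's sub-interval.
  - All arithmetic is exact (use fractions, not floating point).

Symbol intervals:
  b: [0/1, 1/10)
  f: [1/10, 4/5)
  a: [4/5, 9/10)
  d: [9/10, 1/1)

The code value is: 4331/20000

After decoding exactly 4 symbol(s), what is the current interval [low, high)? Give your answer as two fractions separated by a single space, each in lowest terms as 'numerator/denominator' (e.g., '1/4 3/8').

Answer: 2141/10000 219/1000

Derivation:
Step 1: interval [0/1, 1/1), width = 1/1 - 0/1 = 1/1
  'b': [0/1 + 1/1*0/1, 0/1 + 1/1*1/10) = [0/1, 1/10)
  'f': [0/1 + 1/1*1/10, 0/1 + 1/1*4/5) = [1/10, 4/5) <- contains code 4331/20000
  'a': [0/1 + 1/1*4/5, 0/1 + 1/1*9/10) = [4/5, 9/10)
  'd': [0/1 + 1/1*9/10, 0/1 + 1/1*1/1) = [9/10, 1/1)
  emit 'f', narrow to [1/10, 4/5)
Step 2: interval [1/10, 4/5), width = 4/5 - 1/10 = 7/10
  'b': [1/10 + 7/10*0/1, 1/10 + 7/10*1/10) = [1/10, 17/100)
  'f': [1/10 + 7/10*1/10, 1/10 + 7/10*4/5) = [17/100, 33/50) <- contains code 4331/20000
  'a': [1/10 + 7/10*4/5, 1/10 + 7/10*9/10) = [33/50, 73/100)
  'd': [1/10 + 7/10*9/10, 1/10 + 7/10*1/1) = [73/100, 4/5)
  emit 'f', narrow to [17/100, 33/50)
Step 3: interval [17/100, 33/50), width = 33/50 - 17/100 = 49/100
  'b': [17/100 + 49/100*0/1, 17/100 + 49/100*1/10) = [17/100, 219/1000) <- contains code 4331/20000
  'f': [17/100 + 49/100*1/10, 17/100 + 49/100*4/5) = [219/1000, 281/500)
  'a': [17/100 + 49/100*4/5, 17/100 + 49/100*9/10) = [281/500, 611/1000)
  'd': [17/100 + 49/100*9/10, 17/100 + 49/100*1/1) = [611/1000, 33/50)
  emit 'b', narrow to [17/100, 219/1000)
Step 4: interval [17/100, 219/1000), width = 219/1000 - 17/100 = 49/1000
  'b': [17/100 + 49/1000*0/1, 17/100 + 49/1000*1/10) = [17/100, 1749/10000)
  'f': [17/100 + 49/1000*1/10, 17/100 + 49/1000*4/5) = [1749/10000, 523/2500)
  'a': [17/100 + 49/1000*4/5, 17/100 + 49/1000*9/10) = [523/2500, 2141/10000)
  'd': [17/100 + 49/1000*9/10, 17/100 + 49/1000*1/1) = [2141/10000, 219/1000) <- contains code 4331/20000
  emit 'd', narrow to [2141/10000, 219/1000)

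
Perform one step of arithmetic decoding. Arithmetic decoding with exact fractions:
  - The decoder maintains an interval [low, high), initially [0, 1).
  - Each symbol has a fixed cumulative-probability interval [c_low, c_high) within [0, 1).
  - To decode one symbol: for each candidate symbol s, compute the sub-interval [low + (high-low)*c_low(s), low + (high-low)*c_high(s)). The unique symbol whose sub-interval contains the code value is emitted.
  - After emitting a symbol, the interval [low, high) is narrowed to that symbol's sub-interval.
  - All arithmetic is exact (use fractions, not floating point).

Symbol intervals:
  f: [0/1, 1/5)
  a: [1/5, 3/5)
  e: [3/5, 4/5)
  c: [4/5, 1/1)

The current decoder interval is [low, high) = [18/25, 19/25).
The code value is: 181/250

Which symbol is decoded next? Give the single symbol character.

Interval width = high − low = 19/25 − 18/25 = 1/25
Scaled code = (code − low) / width = (181/250 − 18/25) / 1/25 = 1/10
  f: [0/1, 1/5) ← scaled code falls here ✓
  a: [1/5, 3/5) 
  e: [3/5, 4/5) 
  c: [4/5, 1/1) 

Answer: f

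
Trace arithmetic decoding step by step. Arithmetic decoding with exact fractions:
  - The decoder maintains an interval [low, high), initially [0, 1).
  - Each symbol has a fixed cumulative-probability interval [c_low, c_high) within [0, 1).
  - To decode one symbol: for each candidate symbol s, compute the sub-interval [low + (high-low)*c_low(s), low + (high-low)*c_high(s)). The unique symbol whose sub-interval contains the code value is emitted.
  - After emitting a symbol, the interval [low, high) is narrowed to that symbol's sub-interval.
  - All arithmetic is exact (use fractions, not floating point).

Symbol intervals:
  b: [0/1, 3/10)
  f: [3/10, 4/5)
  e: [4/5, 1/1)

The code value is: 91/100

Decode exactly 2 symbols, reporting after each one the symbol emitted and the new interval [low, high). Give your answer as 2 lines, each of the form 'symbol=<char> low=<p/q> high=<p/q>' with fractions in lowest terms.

Answer: symbol=e low=4/5 high=1/1
symbol=f low=43/50 high=24/25

Derivation:
Step 1: interval [0/1, 1/1), width = 1/1 - 0/1 = 1/1
  'b': [0/1 + 1/1*0/1, 0/1 + 1/1*3/10) = [0/1, 3/10)
  'f': [0/1 + 1/1*3/10, 0/1 + 1/1*4/5) = [3/10, 4/5)
  'e': [0/1 + 1/1*4/5, 0/1 + 1/1*1/1) = [4/5, 1/1) <- contains code 91/100
  emit 'e', narrow to [4/5, 1/1)
Step 2: interval [4/5, 1/1), width = 1/1 - 4/5 = 1/5
  'b': [4/5 + 1/5*0/1, 4/5 + 1/5*3/10) = [4/5, 43/50)
  'f': [4/5 + 1/5*3/10, 4/5 + 1/5*4/5) = [43/50, 24/25) <- contains code 91/100
  'e': [4/5 + 1/5*4/5, 4/5 + 1/5*1/1) = [24/25, 1/1)
  emit 'f', narrow to [43/50, 24/25)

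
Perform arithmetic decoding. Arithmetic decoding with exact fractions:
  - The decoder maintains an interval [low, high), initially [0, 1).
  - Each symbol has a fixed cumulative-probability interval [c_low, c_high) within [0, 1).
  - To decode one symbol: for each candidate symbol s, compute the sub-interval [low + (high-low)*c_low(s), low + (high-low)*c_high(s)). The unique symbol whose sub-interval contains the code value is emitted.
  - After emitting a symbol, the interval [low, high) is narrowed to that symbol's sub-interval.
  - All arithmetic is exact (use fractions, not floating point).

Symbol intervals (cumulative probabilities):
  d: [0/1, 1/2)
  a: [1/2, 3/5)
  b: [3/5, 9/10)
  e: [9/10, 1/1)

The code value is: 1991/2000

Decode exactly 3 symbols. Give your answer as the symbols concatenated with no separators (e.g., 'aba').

Step 1: interval [0/1, 1/1), width = 1/1 - 0/1 = 1/1
  'd': [0/1 + 1/1*0/1, 0/1 + 1/1*1/2) = [0/1, 1/2)
  'a': [0/1 + 1/1*1/2, 0/1 + 1/1*3/5) = [1/2, 3/5)
  'b': [0/1 + 1/1*3/5, 0/1 + 1/1*9/10) = [3/5, 9/10)
  'e': [0/1 + 1/1*9/10, 0/1 + 1/1*1/1) = [9/10, 1/1) <- contains code 1991/2000
  emit 'e', narrow to [9/10, 1/1)
Step 2: interval [9/10, 1/1), width = 1/1 - 9/10 = 1/10
  'd': [9/10 + 1/10*0/1, 9/10 + 1/10*1/2) = [9/10, 19/20)
  'a': [9/10 + 1/10*1/2, 9/10 + 1/10*3/5) = [19/20, 24/25)
  'b': [9/10 + 1/10*3/5, 9/10 + 1/10*9/10) = [24/25, 99/100)
  'e': [9/10 + 1/10*9/10, 9/10 + 1/10*1/1) = [99/100, 1/1) <- contains code 1991/2000
  emit 'e', narrow to [99/100, 1/1)
Step 3: interval [99/100, 1/1), width = 1/1 - 99/100 = 1/100
  'd': [99/100 + 1/100*0/1, 99/100 + 1/100*1/2) = [99/100, 199/200)
  'a': [99/100 + 1/100*1/2, 99/100 + 1/100*3/5) = [199/200, 249/250) <- contains code 1991/2000
  'b': [99/100 + 1/100*3/5, 99/100 + 1/100*9/10) = [249/250, 999/1000)
  'e': [99/100 + 1/100*9/10, 99/100 + 1/100*1/1) = [999/1000, 1/1)
  emit 'a', narrow to [199/200, 249/250)

Answer: eea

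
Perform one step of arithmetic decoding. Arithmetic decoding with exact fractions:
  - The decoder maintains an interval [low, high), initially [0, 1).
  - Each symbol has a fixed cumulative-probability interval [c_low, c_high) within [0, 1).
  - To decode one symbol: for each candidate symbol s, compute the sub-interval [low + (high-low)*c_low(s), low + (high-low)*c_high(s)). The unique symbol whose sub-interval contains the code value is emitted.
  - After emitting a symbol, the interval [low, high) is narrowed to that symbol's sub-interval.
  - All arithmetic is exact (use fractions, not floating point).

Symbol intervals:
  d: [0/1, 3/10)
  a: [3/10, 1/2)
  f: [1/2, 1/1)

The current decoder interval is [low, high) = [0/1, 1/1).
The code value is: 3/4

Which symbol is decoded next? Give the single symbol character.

Interval width = high − low = 1/1 − 0/1 = 1/1
Scaled code = (code − low) / width = (3/4 − 0/1) / 1/1 = 3/4
  d: [0/1, 3/10) 
  a: [3/10, 1/2) 
  f: [1/2, 1/1) ← scaled code falls here ✓

Answer: f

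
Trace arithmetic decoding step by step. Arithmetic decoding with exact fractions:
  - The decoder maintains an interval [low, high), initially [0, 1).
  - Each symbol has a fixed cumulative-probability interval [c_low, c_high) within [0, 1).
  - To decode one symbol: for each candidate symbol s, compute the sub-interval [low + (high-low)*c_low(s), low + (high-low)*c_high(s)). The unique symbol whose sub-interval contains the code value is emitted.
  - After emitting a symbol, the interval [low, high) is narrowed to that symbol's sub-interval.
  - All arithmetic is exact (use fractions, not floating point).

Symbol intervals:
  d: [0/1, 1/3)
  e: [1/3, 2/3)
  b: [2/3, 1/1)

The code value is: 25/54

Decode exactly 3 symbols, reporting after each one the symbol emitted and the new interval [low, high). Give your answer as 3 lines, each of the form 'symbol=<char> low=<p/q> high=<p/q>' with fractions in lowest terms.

Answer: symbol=e low=1/3 high=2/3
symbol=e low=4/9 high=5/9
symbol=d low=4/9 high=13/27

Derivation:
Step 1: interval [0/1, 1/1), width = 1/1 - 0/1 = 1/1
  'd': [0/1 + 1/1*0/1, 0/1 + 1/1*1/3) = [0/1, 1/3)
  'e': [0/1 + 1/1*1/3, 0/1 + 1/1*2/3) = [1/3, 2/3) <- contains code 25/54
  'b': [0/1 + 1/1*2/3, 0/1 + 1/1*1/1) = [2/3, 1/1)
  emit 'e', narrow to [1/3, 2/3)
Step 2: interval [1/3, 2/3), width = 2/3 - 1/3 = 1/3
  'd': [1/3 + 1/3*0/1, 1/3 + 1/3*1/3) = [1/3, 4/9)
  'e': [1/3 + 1/3*1/3, 1/3 + 1/3*2/3) = [4/9, 5/9) <- contains code 25/54
  'b': [1/3 + 1/3*2/3, 1/3 + 1/3*1/1) = [5/9, 2/3)
  emit 'e', narrow to [4/9, 5/9)
Step 3: interval [4/9, 5/9), width = 5/9 - 4/9 = 1/9
  'd': [4/9 + 1/9*0/1, 4/9 + 1/9*1/3) = [4/9, 13/27) <- contains code 25/54
  'e': [4/9 + 1/9*1/3, 4/9 + 1/9*2/3) = [13/27, 14/27)
  'b': [4/9 + 1/9*2/3, 4/9 + 1/9*1/1) = [14/27, 5/9)
  emit 'd', narrow to [4/9, 13/27)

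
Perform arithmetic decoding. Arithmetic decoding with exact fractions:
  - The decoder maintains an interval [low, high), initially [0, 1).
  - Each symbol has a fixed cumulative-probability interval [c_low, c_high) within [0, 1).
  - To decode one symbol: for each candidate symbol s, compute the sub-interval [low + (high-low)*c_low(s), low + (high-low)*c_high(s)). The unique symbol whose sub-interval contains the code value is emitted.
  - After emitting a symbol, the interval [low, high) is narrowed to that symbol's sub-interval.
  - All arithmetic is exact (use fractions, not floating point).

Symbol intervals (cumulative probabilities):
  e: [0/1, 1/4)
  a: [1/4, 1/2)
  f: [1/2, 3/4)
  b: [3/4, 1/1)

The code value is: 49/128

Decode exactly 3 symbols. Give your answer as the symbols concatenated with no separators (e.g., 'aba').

Step 1: interval [0/1, 1/1), width = 1/1 - 0/1 = 1/1
  'e': [0/1 + 1/1*0/1, 0/1 + 1/1*1/4) = [0/1, 1/4)
  'a': [0/1 + 1/1*1/4, 0/1 + 1/1*1/2) = [1/4, 1/2) <- contains code 49/128
  'f': [0/1 + 1/1*1/2, 0/1 + 1/1*3/4) = [1/2, 3/4)
  'b': [0/1 + 1/1*3/4, 0/1 + 1/1*1/1) = [3/4, 1/1)
  emit 'a', narrow to [1/4, 1/2)
Step 2: interval [1/4, 1/2), width = 1/2 - 1/4 = 1/4
  'e': [1/4 + 1/4*0/1, 1/4 + 1/4*1/4) = [1/4, 5/16)
  'a': [1/4 + 1/4*1/4, 1/4 + 1/4*1/2) = [5/16, 3/8)
  'f': [1/4 + 1/4*1/2, 1/4 + 1/4*3/4) = [3/8, 7/16) <- contains code 49/128
  'b': [1/4 + 1/4*3/4, 1/4 + 1/4*1/1) = [7/16, 1/2)
  emit 'f', narrow to [3/8, 7/16)
Step 3: interval [3/8, 7/16), width = 7/16 - 3/8 = 1/16
  'e': [3/8 + 1/16*0/1, 3/8 + 1/16*1/4) = [3/8, 25/64) <- contains code 49/128
  'a': [3/8 + 1/16*1/4, 3/8 + 1/16*1/2) = [25/64, 13/32)
  'f': [3/8 + 1/16*1/2, 3/8 + 1/16*3/4) = [13/32, 27/64)
  'b': [3/8 + 1/16*3/4, 3/8 + 1/16*1/1) = [27/64, 7/16)
  emit 'e', narrow to [3/8, 25/64)

Answer: afe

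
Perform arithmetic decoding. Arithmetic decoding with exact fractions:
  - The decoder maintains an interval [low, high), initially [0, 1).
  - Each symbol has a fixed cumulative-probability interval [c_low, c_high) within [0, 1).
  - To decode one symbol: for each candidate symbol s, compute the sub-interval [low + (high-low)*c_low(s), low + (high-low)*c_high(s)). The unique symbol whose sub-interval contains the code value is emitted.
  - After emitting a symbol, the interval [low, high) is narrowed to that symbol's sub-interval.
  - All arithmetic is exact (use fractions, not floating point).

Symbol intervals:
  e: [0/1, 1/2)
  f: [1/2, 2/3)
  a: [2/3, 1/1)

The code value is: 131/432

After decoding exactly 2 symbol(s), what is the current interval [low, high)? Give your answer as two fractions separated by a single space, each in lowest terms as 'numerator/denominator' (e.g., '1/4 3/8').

Answer: 1/4 1/3

Derivation:
Step 1: interval [0/1, 1/1), width = 1/1 - 0/1 = 1/1
  'e': [0/1 + 1/1*0/1, 0/1 + 1/1*1/2) = [0/1, 1/2) <- contains code 131/432
  'f': [0/1 + 1/1*1/2, 0/1 + 1/1*2/3) = [1/2, 2/3)
  'a': [0/1 + 1/1*2/3, 0/1 + 1/1*1/1) = [2/3, 1/1)
  emit 'e', narrow to [0/1, 1/2)
Step 2: interval [0/1, 1/2), width = 1/2 - 0/1 = 1/2
  'e': [0/1 + 1/2*0/1, 0/1 + 1/2*1/2) = [0/1, 1/4)
  'f': [0/1 + 1/2*1/2, 0/1 + 1/2*2/3) = [1/4, 1/3) <- contains code 131/432
  'a': [0/1 + 1/2*2/3, 0/1 + 1/2*1/1) = [1/3, 1/2)
  emit 'f', narrow to [1/4, 1/3)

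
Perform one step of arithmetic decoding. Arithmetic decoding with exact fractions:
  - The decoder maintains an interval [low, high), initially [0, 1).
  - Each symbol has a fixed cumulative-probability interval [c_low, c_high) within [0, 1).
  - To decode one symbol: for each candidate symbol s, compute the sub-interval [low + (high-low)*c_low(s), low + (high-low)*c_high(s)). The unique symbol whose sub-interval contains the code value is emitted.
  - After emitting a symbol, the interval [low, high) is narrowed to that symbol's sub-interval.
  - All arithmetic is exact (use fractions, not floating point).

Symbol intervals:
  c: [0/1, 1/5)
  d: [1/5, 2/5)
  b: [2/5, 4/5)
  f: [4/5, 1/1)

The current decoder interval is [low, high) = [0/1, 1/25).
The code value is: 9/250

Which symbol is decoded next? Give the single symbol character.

Answer: f

Derivation:
Interval width = high − low = 1/25 − 0/1 = 1/25
Scaled code = (code − low) / width = (9/250 − 0/1) / 1/25 = 9/10
  c: [0/1, 1/5) 
  d: [1/5, 2/5) 
  b: [2/5, 4/5) 
  f: [4/5, 1/1) ← scaled code falls here ✓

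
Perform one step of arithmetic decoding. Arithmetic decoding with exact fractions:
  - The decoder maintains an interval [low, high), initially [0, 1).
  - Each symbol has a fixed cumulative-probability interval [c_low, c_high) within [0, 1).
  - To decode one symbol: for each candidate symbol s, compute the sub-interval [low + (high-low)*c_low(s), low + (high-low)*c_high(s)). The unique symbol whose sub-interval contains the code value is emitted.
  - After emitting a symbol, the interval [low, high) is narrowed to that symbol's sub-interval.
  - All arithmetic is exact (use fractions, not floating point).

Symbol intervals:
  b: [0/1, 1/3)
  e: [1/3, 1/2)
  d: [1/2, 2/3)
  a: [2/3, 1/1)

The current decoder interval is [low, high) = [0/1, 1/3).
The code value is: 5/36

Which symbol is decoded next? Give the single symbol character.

Interval width = high − low = 1/3 − 0/1 = 1/3
Scaled code = (code − low) / width = (5/36 − 0/1) / 1/3 = 5/12
  b: [0/1, 1/3) 
  e: [1/3, 1/2) ← scaled code falls here ✓
  d: [1/2, 2/3) 
  a: [2/3, 1/1) 

Answer: e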